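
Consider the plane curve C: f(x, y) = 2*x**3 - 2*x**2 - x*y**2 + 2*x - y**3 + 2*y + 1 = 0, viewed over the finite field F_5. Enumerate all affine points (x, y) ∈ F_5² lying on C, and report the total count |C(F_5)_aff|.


Affine F_5-points: {(0, 3), (0, 4), (1, 2), (2, 4), (3, 3), (4, 0), (4, 2), (4, 4)}; count = 8.

For each of the 25 pairs (x, y) ∈ F_5², evaluate f(x, y) mod 5. Record the zeros.
  x = 0: [0↦1, 1↦2, 2↦2, 3↦0, 4↦0]  zeros at y ∈ {3, 4}
  x = 1: [0↦3, 1↦3, 2↦0, 3↦3, 4↦1]  zeros at y ∈ {2}
  x = 2: [0↦3, 1↦2, 2↦1, 3↦4, 4↦0]  zeros at y ∈ {4}
  x = 3: [0↦3, 1↦1, 2↦2, 3↦0, 4↦4]  zeros at y ∈ {3}
  x = 4: [0↦0, 1↦2, 2↦0, 3↦3, 4↦0]  zeros at y ∈ {0, 2, 4}
Collecting zeros: affine points = {(0, 3), (0, 4), (1, 2), (2, 4), (3, 3), (4, 0), (4, 2), (4, 4)}.
Total count |C(F_5)_aff| = 8.


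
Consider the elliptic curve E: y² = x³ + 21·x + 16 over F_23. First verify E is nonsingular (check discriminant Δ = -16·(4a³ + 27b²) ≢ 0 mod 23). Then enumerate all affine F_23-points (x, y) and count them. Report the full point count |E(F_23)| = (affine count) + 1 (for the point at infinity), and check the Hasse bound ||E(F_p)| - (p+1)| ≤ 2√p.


Affine points = {(0, 4), (0, 19), (4, 7), (4, 16), (5, 4), (5, 19), (6, 6), (6, 17), (7, 0), (8, 11), (8, 12), (12, 8), (12, 15), (13, 5), (13, 18), (14, 8), (14, 15), (15, 7), (15, 16), (16, 3), (16, 20), (18, 4), (18, 19), (19, 11), (19, 12), (20, 8), (20, 15), (21, 9), (21, 14)}; affine count = 29; |E(F_23)| = 30.

Discriminant check: Δ ∝ 4a³ + 27b² = 4·21³ + 27·16² = 4·9261 + 27·256 ≡ 3 (mod 23). Nonzero ⇒ E is nonsingular.
For each x ∈ F_23, compute rhs = x³ + 21·x + 16 mod 23, then count y ∈ F_23 with y² ≡ rhs.
  x = 0: rhs = 16, matching y values: 4, 19 (2 points).
  x = 1: rhs = 15, matching y values: none (0 points).
  x = 2: rhs = 20, matching y values: none (0 points).
  x = 3: rhs = 14, matching y values: none (0 points).
  x = 4: rhs = 3, matching y values: 7, 16 (2 points).
  x = 5: rhs = 16, matching y values: 4, 19 (2 points).
  x = 6: rhs = 13, matching y values: 6, 17 (2 points).
  x = 7: rhs = 0, matching y values: 0 (1 points).
  x = 8: rhs = 6, matching y values: 11, 12 (2 points).
  x = 9: rhs = 14, matching y values: none (0 points).
  x = 10: rhs = 7, matching y values: none (0 points).
  x = 11: rhs = 14, matching y values: none (0 points).
  x = 12: rhs = 18, matching y values: 8, 15 (2 points).
  x = 13: rhs = 2, matching y values: 5, 18 (2 points).
  x = 14: rhs = 18, matching y values: 8, 15 (2 points).
  x = 15: rhs = 3, matching y values: 7, 16 (2 points).
  x = 16: rhs = 9, matching y values: 3, 20 (2 points).
  x = 17: rhs = 19, matching y values: none (0 points).
  x = 18: rhs = 16, matching y values: 4, 19 (2 points).
  x = 19: rhs = 6, matching y values: 11, 12 (2 points).
  x = 20: rhs = 18, matching y values: 8, 15 (2 points).
  x = 21: rhs = 12, matching y values: 9, 14 (2 points).
  x = 22: rhs = 17, matching y values: none (0 points).
Total affine count: 29.
Full point count |E(F_23)| = 29 + 1 = 30.
Hasse bound: |30 − (23+1)| = |6| = 6 ≤ 2√23 ≈ 9.5917 ✓.


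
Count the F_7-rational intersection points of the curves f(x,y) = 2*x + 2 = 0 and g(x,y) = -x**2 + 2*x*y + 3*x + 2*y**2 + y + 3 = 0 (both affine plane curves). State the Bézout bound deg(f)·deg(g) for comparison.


Common zeros: {(6, 1), (6, 3)}; count = 2; Bézout bound = 2.

deg(f) = 1, deg(g) = 2, so Bézout bound = 2.
Scan x ∈ F_7. For each x, list the y ∈ F_7 with f(x, y) ≡ 0 and those with g(x, y) ≡ 0 (mod 7); the common zeros in that column are the intersection.
  x = 0: f ≡ 0 at y ∈ ∅; g ≡ 0 at y ∈ ∅; common: ∅.
  x = 1: f ≡ 0 at y ∈ ∅; g ≡ 0 at y ∈ {4, 5}; common: ∅.
  x = 2: f ≡ 0 at y ∈ ∅; g ≡ 0 at y ∈ ∅; common: ∅.
  x = 3: f ≡ 0 at y ∈ ∅; g ≡ 0 at y ∈ {3, 4}; common: ∅.
  x = 4: f ≡ 0 at y ∈ ∅; g ≡ 0 at y ∈ ∅; common: ∅.
  x = 5: f ≡ 0 at y ∈ ∅; g ≡ 0 at y ∈ {0, 5}; common: ∅.
  x = 6: f ≡ 0 at y ∈ {0, 1, 2, 3, 4, 5, 6}; g ≡ 0 at y ∈ {1, 3}; common: {1, 3}.
Collecting: common zeros = {(6, 1), (6, 3)}, so the count is 2.
Comparison with the Bézout bound: 2 ≤ 2 = deg(f)·deg(g), as expected for curves with no common component (the bound is attained).


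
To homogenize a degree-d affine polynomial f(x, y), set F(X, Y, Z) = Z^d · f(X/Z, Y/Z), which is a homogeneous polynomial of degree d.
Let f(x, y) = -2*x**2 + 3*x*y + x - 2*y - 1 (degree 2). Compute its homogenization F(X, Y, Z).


F(X, Y, Z) = -2*X**2 + 3*X*Y + X*Z - 2*Y*Z - Z**2

deg(f) = 2.
Substitute x = X/Z, y = Y/Z into f, then multiply by Z^2.
  monomial -2·x^2·y^0 ↦ -2·X^2·Y^0·Z^0.
  monomial 3·x^1·y^1 ↦ 3·X^1·Y^1·Z^0.
  monomial 1·x^1·y^0 ↦ 1·X^1·Y^0·Z^1.
  monomial -2·x^0·y^1 ↦ -2·X^0·Y^1·Z^1.
  monomial -1·x^0·y^0 ↦ -1·X^0·Y^0·Z^2.
Collecting: F(X, Y, Z) = -2*X**2 + 3*X*Y + X*Z - 2*Y*Z - Z**2.


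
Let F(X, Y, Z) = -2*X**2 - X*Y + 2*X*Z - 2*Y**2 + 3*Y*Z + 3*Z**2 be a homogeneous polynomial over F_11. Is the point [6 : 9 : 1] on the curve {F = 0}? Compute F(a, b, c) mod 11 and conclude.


F(6,9,1) ≡ 7 (mod 11); P is NOT on the curve.

Evaluate F(6, 9, 1) term-by-term (mod 11).
  -2*X**2 ↦ -2·36·1·1 = -72
  -X*Y ↦ -1·6·9·1 = -54
  2*X*Z ↦ 2·6·1·1 = 12
  -2*Y**2 ↦ -2·1·81·1 = -162
  3*Y*Z ↦ 3·1·9·1 = 27
  3*Z**2 ↦ 3·1·1·1 = 3
Sum: F(6, 9, 1) = (-72) + (-54) + (12) + (-162) + (27) + (3) = -246.
Reducing mod 11: -246 ≡ 7 (mod 11).
Since F(a, b, c) ≡ 7 ≠ 0 (mod 11), P does NOT lie on the curve.


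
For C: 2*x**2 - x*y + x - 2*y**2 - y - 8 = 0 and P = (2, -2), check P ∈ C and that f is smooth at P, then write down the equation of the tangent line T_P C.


Tangent line at P: 11*x + 5*y - 12 = 0.

Step 1: f(2, -2) = 0, so P lies on C.
Step 2: partial derivatives
  f_x(x, y) = 4*x - y + 1, f_y(x, y) = -x - 4*y - 1.
  f_x(P) = 11, f_y(P) = 5 (gradient nonzero, so P is smooth).
Step 3: tangent line at P: 11·(x − 2) + 5·(y − -2) = 0.
Expanding: 11*x + 5*y - 12 = 0.


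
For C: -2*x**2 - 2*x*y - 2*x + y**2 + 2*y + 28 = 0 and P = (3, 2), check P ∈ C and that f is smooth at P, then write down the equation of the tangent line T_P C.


Tangent line at P: 54 - 18*x = 0.

Step 1: f(3, 2) = 0, so P lies on C.
Step 2: partial derivatives
  f_x(x, y) = -4*x - 2*y - 2, f_y(x, y) = -2*x + 2*y + 2.
  f_x(P) = -18, f_y(P) = 0 (gradient nonzero, so P is smooth).
Step 3: tangent line at P: -18·(x − 3) + 0·(y − 2) = 0.
Expanding: 54 - 18*x = 0.


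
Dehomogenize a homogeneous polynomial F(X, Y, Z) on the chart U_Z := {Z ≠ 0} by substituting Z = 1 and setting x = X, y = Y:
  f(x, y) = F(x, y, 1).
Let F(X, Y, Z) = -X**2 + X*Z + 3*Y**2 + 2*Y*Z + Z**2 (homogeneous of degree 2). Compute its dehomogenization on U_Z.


f(x, y) = -x**2 + x + 3*y**2 + 2*y + 1

On U_Z we set Z = 1. Each monomial c·X^i·Y^j·Z^k in F becomes c·x^i·y^j·1^k = c·x^i·y^j.
Substituting Z = 1: F(X, Y, 1) = -x**2 + x + 3*y**2 + 2*y + 1.
Note: deg(f) ≤ deg(F) = 2; strict inequality happens when F is divisible by Z (lost terms).


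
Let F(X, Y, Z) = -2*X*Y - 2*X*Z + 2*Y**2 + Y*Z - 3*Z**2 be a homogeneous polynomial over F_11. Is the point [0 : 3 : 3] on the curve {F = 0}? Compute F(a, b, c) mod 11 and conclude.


F(0,3,3) ≡ 0 (mod 11); P is on the curve.

Evaluate F(0, 3, 3) term-by-term (mod 11).
  -2*X*Y ↦ -2·0·3·1 = 0
  -2*X*Z ↦ -2·0·1·3 = 0
  2*Y**2 ↦ 2·1·9·1 = 18
  Y*Z ↦ 1·1·3·3 = 9
  -3*Z**2 ↦ -3·1·1·9 = -27
Sum: F(0, 3, 3) = (0) + (0) + (18) + (9) + (-27) = 0.
Reducing mod 11: 0 ≡ 0 (mod 11).
Since F(a, b, c) ≡ 0 (mod 11), P lies on the curve.


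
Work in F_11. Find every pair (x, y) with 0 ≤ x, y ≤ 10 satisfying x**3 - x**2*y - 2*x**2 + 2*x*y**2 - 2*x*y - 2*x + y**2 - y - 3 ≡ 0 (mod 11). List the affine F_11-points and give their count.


Affine F_11-points: {(1, 8), (2, 1), (2, 3), (3, 0), (3, 7), (4, 5), (4, 10), (5, 6), (6, 3), (6, 5), (8, 3), (8, 5)}; count = 12.

For each of the 121 pairs (x, y) ∈ F_11², evaluate f(x, y) mod 11. Record the zeros.
  x = 0: [0↦8, 1↦8, 2↦10, 3↦3, 4↦9, 5↦6, 6↦5, 7↦6, 8↦9, 9↦3, 10↦10]  zeros at y ∈ ∅
  x = 1: [0↦5, 1↦4, 2↦9, 3↦9, 4↦4, 5↦5, 6↦1, 7↦3, 8↦0, 9↦3, 10↦1]  zeros at y ∈ {8}
  x = 2: [0↦4, 1↦0, 2↦6, 3↦0, 4↦4, 5↦7, 6↦9, 7↦10, 8↦10, 9↦9, 10↦7]  zeros at y ∈ {1, 3}
  x = 3: [0↦0, 1↦2, 2↦7, 3↦4, 4↦4, 5↦7, 6↦2, 7↦0, 8↦1, 9↦5, 10↦1]  zeros at y ∈ {0, 7}
  x = 4: [0↦10, 1↦5, 2↦7, 3↦5, 4↦10, 5↦0, 6↦8, 7↦1, 8↦1, 9↦8, 10↦0]  zeros at y ∈ {5, 10}
  x = 5: [0↦7, 1↦4, 2↦1, 3↦9, 4↦6, 5↦3, 6↦0, 7↦8, 8↦5, 9↦2, 10↦10]  zeros at y ∈ {6}
  x = 6: [0↦8, 1↦5, 2↦6, 3↦0, 4↦9, 5↦0, 6↦6, 7↦5, 8↦8, 9↦4, 10↦4]  zeros at y ∈ {3, 5}
  x = 7: [0↦8, 1↦3, 2↦6, 3↦6, 4↦3, 5↦8, 6↦10, 7↦9, 8↦5, 9↦9, 10↦10]  zeros at y ∈ ∅
  x = 8: [0↦2, 1↦4, 2↦7, 3↦0, 4↦5, 5↦0, 6↦7, 7↦4, 8↦2, 9↦1, 10↦1]  zeros at y ∈ {3, 5}
  x = 9: [0↦7, 1↦3, 2↦4, 3↦10, 4↦10, 5↦4, 6↦3, 7↦7, 8↦5, 9↦8, 10↦5]  zeros at y ∈ ∅
  x = 10: [0↦7, 1↦6, 2↦3, 3↦9, 4↦2, 5↦4, 6↦4, 7↦2, 8↦9, 9↦3, 10↦6]  zeros at y ∈ ∅
Collecting zeros: affine points = {(1, 8), (2, 1), (2, 3), (3, 0), (3, 7), (4, 5), (4, 10), (5, 6), (6, 3), (6, 5), (8, 3), (8, 5)}.
Total count |C(F_11)_aff| = 12.


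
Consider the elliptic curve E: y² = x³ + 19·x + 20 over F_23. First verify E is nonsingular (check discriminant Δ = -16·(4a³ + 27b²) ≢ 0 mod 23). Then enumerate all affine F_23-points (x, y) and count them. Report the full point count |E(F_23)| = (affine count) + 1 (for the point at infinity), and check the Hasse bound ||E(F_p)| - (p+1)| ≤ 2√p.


Affine points = {(3, 9), (3, 14), (7, 6), (7, 17), (9, 0), (13, 7), (13, 16), (15, 0), (16, 2), (16, 21), (17, 9), (17, 14), (19, 8), (19, 15), (22, 0)}; affine count = 15; |E(F_23)| = 16.

Discriminant check: Δ ∝ 4a³ + 27b² = 4·19³ + 27·20² = 4·6859 + 27·400 ≡ 10 (mod 23). Nonzero ⇒ E is nonsingular.
For each x ∈ F_23, compute rhs = x³ + 19·x + 20 mod 23, then count y ∈ F_23 with y² ≡ rhs.
  x = 0: rhs = 20, matching y values: none (0 points).
  x = 1: rhs = 17, matching y values: none (0 points).
  x = 2: rhs = 20, matching y values: none (0 points).
  x = 3: rhs = 12, matching y values: 9, 14 (2 points).
  x = 4: rhs = 22, matching y values: none (0 points).
  x = 5: rhs = 10, matching y values: none (0 points).
  x = 6: rhs = 5, matching y values: none (0 points).
  x = 7: rhs = 13, matching y values: 6, 17 (2 points).
  x = 8: rhs = 17, matching y values: none (0 points).
  x = 9: rhs = 0, matching y values: 0 (1 points).
  x = 10: rhs = 14, matching y values: none (0 points).
  x = 11: rhs = 19, matching y values: none (0 points).
  x = 12: rhs = 21, matching y values: none (0 points).
  x = 13: rhs = 3, matching y values: 7, 16 (2 points).
  x = 14: rhs = 17, matching y values: none (0 points).
  x = 15: rhs = 0, matching y values: 0 (1 points).
  x = 16: rhs = 4, matching y values: 2, 21 (2 points).
  x = 17: rhs = 12, matching y values: 9, 14 (2 points).
  x = 18: rhs = 7, matching y values: none (0 points).
  x = 19: rhs = 18, matching y values: 8, 15 (2 points).
  x = 20: rhs = 5, matching y values: none (0 points).
  x = 21: rhs = 20, matching y values: none (0 points).
  x = 22: rhs = 0, matching y values: 0 (1 points).
Total affine count: 15.
Full point count |E(F_23)| = 15 + 1 = 16.
Hasse bound: |16 − (23+1)| = |-8| = 8 ≤ 2√23 ≈ 9.5917 ✓.


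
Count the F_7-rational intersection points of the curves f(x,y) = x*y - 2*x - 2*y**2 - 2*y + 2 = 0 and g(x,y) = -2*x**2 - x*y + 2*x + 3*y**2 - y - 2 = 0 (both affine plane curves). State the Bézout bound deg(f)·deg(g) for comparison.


Common zeros: {(3, 6)}; count = 1; Bézout bound = 4.

deg(f) = 2, deg(g) = 2, so Bézout bound = 4.
Scan x ∈ F_7. For each x, list the y ∈ F_7 with f(x, y) ≡ 0 and those with g(x, y) ≡ 0 (mod 7); the common zeros in that column are the intersection.
  x = 0: f ≡ 0 at y ∈ ∅; g ≡ 0 at y ∈ {1, 4}; common: ∅.
  x = 1: f ≡ 0 at y ∈ {0, 3}; g ≡ 0 at y ∈ {5}; common: ∅.
  x = 2: f ≡ 0 at y ∈ ∅; g ≡ 0 at y ∈ {2, 6}; common: ∅.
  x = 3: f ≡ 0 at y ∈ {5, 6}; g ≡ 0 at y ∈ {0, 6}; common: {6}.
  x = 4: f ≡ 0 at y ∈ ∅; g ≡ 0 at y ∈ {1, 3}; common: ∅.
  x = 5: f ≡ 0 at y ∈ {1, 4}; g ≡ 0 at y ∈ {0, 2}; common: ∅.
  x = 6: f ≡ 0 at y ∈ ∅; g ≡ 0 at y ∈ {3, 4}; common: ∅.
Collecting: common zeros = {(3, 6)}, so the count is 1.
Comparison with the Bézout bound: 1 ≤ 4 = deg(f)·deg(g), as expected for curves with no common component (the affine F_7-count falls short of the bound because intersections may lie at infinity, over extension fields, or carry multiplicity).


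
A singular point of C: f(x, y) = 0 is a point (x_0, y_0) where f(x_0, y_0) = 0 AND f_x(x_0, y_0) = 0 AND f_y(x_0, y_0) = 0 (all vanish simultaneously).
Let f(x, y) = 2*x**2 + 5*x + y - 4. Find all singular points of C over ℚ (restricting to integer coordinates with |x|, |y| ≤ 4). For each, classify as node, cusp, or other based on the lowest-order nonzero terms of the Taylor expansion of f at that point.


No singular points in the scanned grid; C is smooth there.

Compute partial derivatives:
  f_x = 4*x + 5.
  f_y = 1.
f_y = 1 is a nonzero constant, so f_y never vanishes: no point (x, y) can satisfy f = f_x = f_y = 0. In particular no (x, y) ∈ {−4, ..., 4}² is singular; the curve is smooth.


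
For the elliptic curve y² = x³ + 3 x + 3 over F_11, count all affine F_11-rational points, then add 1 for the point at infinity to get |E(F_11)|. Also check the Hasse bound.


Affine points = {(0, 5), (0, 6), (5, 0), (7, 2), (7, 9), (8, 0), (9, 0)}; affine count = 7; |E(F_11)| = 8.

Discriminant check: Δ ∝ 4a³ + 27b² = 4·3³ + 27·3² = 4·27 + 27·9 ≡ 10 (mod 11). Nonzero ⇒ E is nonsingular.
For each x ∈ F_11, compute rhs = x³ + 3·x + 3 mod 11, then count y ∈ F_11 with y² ≡ rhs.
  x = 0: rhs = 3, matching y values: 5, 6 (2 points).
  x = 1: rhs = 7, matching y values: none (0 points).
  x = 2: rhs = 6, matching y values: none (0 points).
  x = 3: rhs = 6, matching y values: none (0 points).
  x = 4: rhs = 2, matching y values: none (0 points).
  x = 5: rhs = 0, matching y values: 0 (1 points).
  x = 6: rhs = 6, matching y values: none (0 points).
  x = 7: rhs = 4, matching y values: 2, 9 (2 points).
  x = 8: rhs = 0, matching y values: 0 (1 points).
  x = 9: rhs = 0, matching y values: 0 (1 points).
  x = 10: rhs = 10, matching y values: none (0 points).
Total affine count: 7.
Full point count |E(F_11)| = 7 + 1 = 8.
Hasse bound: |8 − (11+1)| = |-4| = 4 ≤ 2√11 ≈ 6.6332 ✓.


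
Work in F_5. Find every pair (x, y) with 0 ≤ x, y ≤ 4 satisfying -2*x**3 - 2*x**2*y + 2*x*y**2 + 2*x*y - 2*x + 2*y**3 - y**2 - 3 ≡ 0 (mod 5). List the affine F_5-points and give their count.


Affine F_5-points: {(3, 3), (4, 4)}; count = 2.

For each of the 25 pairs (x, y) ∈ F_5², evaluate f(x, y) mod 5. Record the zeros.
  x = 0: [0↦2, 1↦3, 2↦4, 3↦2, 4↦4]  zeros at y ∈ ∅
  x = 1: [0↦3, 1↦1, 2↦3, 3↦1, 4↦2]  zeros at y ∈ ∅
  x = 2: [0↦2, 1↦3, 2↦2, 3↦1, 4↦2]  zeros at y ∈ ∅
  x = 3: [0↦2, 1↦2, 2↦4, 3↦0, 4↦2]  zeros at y ∈ {3}
  x = 4: [0↦1, 1↦1, 2↦2, 3↦1, 4↦0]  zeros at y ∈ {4}
Collecting zeros: affine points = {(3, 3), (4, 4)}.
Total count |C(F_5)_aff| = 2.


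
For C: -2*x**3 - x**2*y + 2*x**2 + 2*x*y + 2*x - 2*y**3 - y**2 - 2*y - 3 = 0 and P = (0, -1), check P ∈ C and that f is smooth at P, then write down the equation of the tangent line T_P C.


Tangent line at P: -6*y - 6 = 0.

Step 1: f(0, -1) = 0, so P lies on C.
Step 2: partial derivatives
  f_x(x, y) = -6*x**2 - 2*x*y + 4*x + 2*y + 2, f_y(x, y) = -x**2 + 2*x - 6*y**2 - 2*y - 2.
  f_x(P) = 0, f_y(P) = -6 (gradient nonzero, so P is smooth).
Step 3: tangent line at P: 0·(x − 0) + -6·(y − -1) = 0.
Expanding: -6*y - 6 = 0.


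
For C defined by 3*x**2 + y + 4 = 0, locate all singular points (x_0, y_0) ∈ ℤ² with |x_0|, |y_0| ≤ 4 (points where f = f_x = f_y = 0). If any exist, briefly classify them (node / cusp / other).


No singular points in the scanned grid; C is smooth there.

Compute partial derivatives:
  f_x = 6*x.
  f_y = 1.
f_y = 1 is a nonzero constant, so f_y never vanishes: no point (x, y) can satisfy f = f_x = f_y = 0. In particular no (x, y) ∈ {−4, ..., 4}² is singular; the curve is smooth.


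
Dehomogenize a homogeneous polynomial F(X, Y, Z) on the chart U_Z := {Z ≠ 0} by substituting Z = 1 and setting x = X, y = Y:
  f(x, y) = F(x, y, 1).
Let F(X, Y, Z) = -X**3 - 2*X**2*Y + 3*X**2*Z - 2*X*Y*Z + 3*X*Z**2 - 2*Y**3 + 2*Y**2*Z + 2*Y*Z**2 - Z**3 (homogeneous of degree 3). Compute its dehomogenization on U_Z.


f(x, y) = -x**3 - 2*x**2*y + 3*x**2 - 2*x*y + 3*x - 2*y**3 + 2*y**2 + 2*y - 1

On U_Z we set Z = 1. Each monomial c·X^i·Y^j·Z^k in F becomes c·x^i·y^j·1^k = c·x^i·y^j.
Substituting Z = 1: F(X, Y, 1) = -x**3 - 2*x**2*y + 3*x**2 - 2*x*y + 3*x - 2*y**3 + 2*y**2 + 2*y - 1.
Note: deg(f) ≤ deg(F) = 3; strict inequality happens when F is divisible by Z (lost terms).


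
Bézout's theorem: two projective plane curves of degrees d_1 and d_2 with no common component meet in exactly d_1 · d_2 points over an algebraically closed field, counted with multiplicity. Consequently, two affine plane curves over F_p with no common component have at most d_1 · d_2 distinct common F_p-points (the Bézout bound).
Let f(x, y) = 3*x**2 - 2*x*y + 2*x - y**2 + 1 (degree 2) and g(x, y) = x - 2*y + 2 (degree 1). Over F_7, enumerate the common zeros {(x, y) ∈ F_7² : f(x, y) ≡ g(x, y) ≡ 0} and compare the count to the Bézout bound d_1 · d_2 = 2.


Common zeros: {(0, 1)}; count = 1; Bézout bound = 2.

deg(f) = 2, deg(g) = 1, so Bézout bound = 2.
Scan x ∈ F_7. For each x, list the y ∈ F_7 with f(x, y) ≡ 0 and those with g(x, y) ≡ 0 (mod 7); the common zeros in that column are the intersection.
  x = 0: f ≡ 0 at y ∈ {1, 6}; g ≡ 0 at y ∈ {1}; common: {1}.
  x = 1: f ≡ 0 at y ∈ {6}; g ≡ 0 at y ∈ {5}; common: ∅.
  x = 2: f ≡ 0 at y ∈ {5}; g ≡ 0 at y ∈ {2}; common: ∅.
  x = 3: f ≡ 0 at y ∈ {3, 5}; g ≡ 0 at y ∈ {6}; common: ∅.
  x = 4: f ≡ 0 at y ∈ ∅; g ≡ 0 at y ∈ {3}; common: ∅.
  x = 5: f ≡ 0 at y ∈ ∅; g ≡ 0 at y ∈ {0}; common: ∅.
  x = 6: f ≡ 0 at y ∈ ∅; g ≡ 0 at y ∈ {4}; common: ∅.
Collecting: common zeros = {(0, 1)}, so the count is 1.
Comparison with the Bézout bound: 1 ≤ 2 = deg(f)·deg(g), as expected for curves with no common component (the affine F_7-count falls short of the bound because intersections may lie at infinity, over extension fields, or carry multiplicity).


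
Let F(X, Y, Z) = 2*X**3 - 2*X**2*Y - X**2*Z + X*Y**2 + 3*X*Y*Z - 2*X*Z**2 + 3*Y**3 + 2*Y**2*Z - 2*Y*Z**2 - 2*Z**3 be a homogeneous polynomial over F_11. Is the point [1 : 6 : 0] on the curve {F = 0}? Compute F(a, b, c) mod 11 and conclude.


F(1,6,0) ≡ 3 (mod 11); P is NOT on the curve.

Evaluate F(1, 6, 0) term-by-term (mod 11).
  2*X**3 ↦ 2·1·1·1 = 2
  -2*X**2*Y ↦ -2·1·6·1 = -12
  -X**2*Z ↦ -1·1·1·0 = 0
  X*Y**2 ↦ 1·1·36·1 = 36
  3*X*Y*Z ↦ 3·1·6·0 = 0
  -2*X*Z**2 ↦ -2·1·1·0 = 0
  3*Y**3 ↦ 3·1·216·1 = 648
  2*Y**2*Z ↦ 2·1·36·0 = 0
  -2*Y*Z**2 ↦ -2·1·6·0 = 0
  -2*Z**3 ↦ -2·1·1·0 = 0
Sum: F(1, 6, 0) = (2) + (-12) + (0) + (36) + (0) + (0) + (648) + (0) + (0) + (0) = 674.
Reducing mod 11: 674 ≡ 3 (mod 11).
Since F(a, b, c) ≡ 3 ≠ 0 (mod 11), P does NOT lie on the curve.


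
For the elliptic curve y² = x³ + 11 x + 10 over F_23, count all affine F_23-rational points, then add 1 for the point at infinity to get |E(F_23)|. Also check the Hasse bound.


Affine points = {(3, 1), (3, 22), (4, 7), (4, 16), (5, 11), (5, 12), (6, 4), (6, 19), (7, 4), (7, 19), (8, 9), (8, 14), (10, 4), (10, 19), (11, 6), (11, 17), (13, 2), (13, 21), (15, 10), (15, 13), (16, 2), (16, 21), (17, 2), (17, 21), (21, 7), (21, 16)}; affine count = 26; |E(F_23)| = 27.

Discriminant check: Δ ∝ 4a³ + 27b² = 4·11³ + 27·10² = 4·1331 + 27·100 ≡ 20 (mod 23). Nonzero ⇒ E is nonsingular.
For each x ∈ F_23, compute rhs = x³ + 11·x + 10 mod 23, then count y ∈ F_23 with y² ≡ rhs.
  x = 0: rhs = 10, matching y values: none (0 points).
  x = 1: rhs = 22, matching y values: none (0 points).
  x = 2: rhs = 17, matching y values: none (0 points).
  x = 3: rhs = 1, matching y values: 1, 22 (2 points).
  x = 4: rhs = 3, matching y values: 7, 16 (2 points).
  x = 5: rhs = 6, matching y values: 11, 12 (2 points).
  x = 6: rhs = 16, matching y values: 4, 19 (2 points).
  x = 7: rhs = 16, matching y values: 4, 19 (2 points).
  x = 8: rhs = 12, matching y values: 9, 14 (2 points).
  x = 9: rhs = 10, matching y values: none (0 points).
  x = 10: rhs = 16, matching y values: 4, 19 (2 points).
  x = 11: rhs = 13, matching y values: 6, 17 (2 points).
  x = 12: rhs = 7, matching y values: none (0 points).
  x = 13: rhs = 4, matching y values: 2, 21 (2 points).
  x = 14: rhs = 10, matching y values: none (0 points).
  x = 15: rhs = 8, matching y values: 10, 13 (2 points).
  x = 16: rhs = 4, matching y values: 2, 21 (2 points).
  x = 17: rhs = 4, matching y values: 2, 21 (2 points).
  x = 18: rhs = 14, matching y values: none (0 points).
  x = 19: rhs = 17, matching y values: none (0 points).
  x = 20: rhs = 19, matching y values: none (0 points).
  x = 21: rhs = 3, matching y values: 7, 16 (2 points).
  x = 22: rhs = 21, matching y values: none (0 points).
Total affine count: 26.
Full point count |E(F_23)| = 26 + 1 = 27.
Hasse bound: |27 − (23+1)| = |3| = 3 ≤ 2√23 ≈ 9.5917 ✓.


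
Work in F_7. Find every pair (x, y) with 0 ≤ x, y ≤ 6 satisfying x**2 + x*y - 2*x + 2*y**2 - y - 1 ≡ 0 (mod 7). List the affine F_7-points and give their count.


Affine F_7-points: {(0, 1), (0, 3), (1, 1), (1, 6), (2, 4), (2, 6), (3, 2), (3, 4), (4, 0), (4, 2), (5, 0), (5, 5), (6, 3), (6, 5)}; count = 14.

For each of the 49 pairs (x, y) ∈ F_7², evaluate f(x, y) mod 7. Record the zeros.
  x = 0: [0↦6, 1↦0, 2↦5, 3↦0, 4↦6, 5↦2, 6↦2]  zeros at y ∈ {1, 3}
  x = 1: [0↦5, 1↦0, 2↦6, 3↦2, 4↦2, 5↦6, 6↦0]  zeros at y ∈ {1, 6}
  x = 2: [0↦6, 1↦2, 2↦2, 3↦6, 4↦0, 5↦5, 6↦0]  zeros at y ∈ {4, 6}
  x = 3: [0↦2, 1↦6, 2↦0, 3↦5, 4↦0, 5↦6, 6↦2]  zeros at y ∈ {2, 4}
  x = 4: [0↦0, 1↦5, 2↦0, 3↦6, 4↦2, 5↦2, 6↦6]  zeros at y ∈ {0, 2}
  x = 5: [0↦0, 1↦6, 2↦2, 3↦2, 4↦6, 5↦0, 6↦5]  zeros at y ∈ {0, 5}
  x = 6: [0↦2, 1↦2, 2↦6, 3↦0, 4↦5, 5↦0, 6↦6]  zeros at y ∈ {3, 5}
Collecting zeros: affine points = {(0, 1), (0, 3), (1, 1), (1, 6), (2, 4), (2, 6), (3, 2), (3, 4), (4, 0), (4, 2), (5, 0), (5, 5), (6, 3), (6, 5)}.
Total count |C(F_7)_aff| = 14.


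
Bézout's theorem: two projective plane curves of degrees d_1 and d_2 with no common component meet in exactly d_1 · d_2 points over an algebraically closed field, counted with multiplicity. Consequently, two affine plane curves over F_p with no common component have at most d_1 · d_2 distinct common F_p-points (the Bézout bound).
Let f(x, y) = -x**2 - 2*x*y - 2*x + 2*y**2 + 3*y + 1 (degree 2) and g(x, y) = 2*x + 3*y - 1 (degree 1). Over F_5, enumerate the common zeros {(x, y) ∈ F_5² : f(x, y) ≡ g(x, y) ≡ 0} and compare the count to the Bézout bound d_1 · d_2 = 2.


Common zeros: {(0, 2)}; count = 1; Bézout bound = 2.

deg(f) = 2, deg(g) = 1, so Bézout bound = 2.
Scan x ∈ F_5. For each x, list the y ∈ F_5 with f(x, y) ≡ 0 and those with g(x, y) ≡ 0 (mod 5); the common zeros in that column are the intersection.
  x = 0: f ≡ 0 at y ∈ {2, 4}; g ≡ 0 at y ∈ {2}; common: {2}.
  x = 1: f ≡ 0 at y ∈ ∅; g ≡ 0 at y ∈ {3}; common: ∅.
  x = 2: f ≡ 0 at y ∈ ∅; g ≡ 0 at y ∈ {4}; common: ∅.
  x = 3: f ≡ 0 at y ∈ {1, 3}; g ≡ 0 at y ∈ {0}; common: ∅.
  x = 4: f ≡ 0 at y ∈ {2, 3}; g ≡ 0 at y ∈ {1}; common: ∅.
Collecting: common zeros = {(0, 2)}, so the count is 1.
Comparison with the Bézout bound: 1 ≤ 2 = deg(f)·deg(g), as expected for curves with no common component (the affine F_5-count falls short of the bound because intersections may lie at infinity, over extension fields, or carry multiplicity).


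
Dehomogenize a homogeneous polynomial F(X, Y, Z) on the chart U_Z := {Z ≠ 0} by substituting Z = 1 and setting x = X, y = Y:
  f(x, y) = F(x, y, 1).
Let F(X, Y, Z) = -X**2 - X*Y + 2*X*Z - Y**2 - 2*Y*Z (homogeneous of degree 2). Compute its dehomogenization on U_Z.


f(x, y) = -x**2 - x*y + 2*x - y**2 - 2*y

On U_Z we set Z = 1. Each monomial c·X^i·Y^j·Z^k in F becomes c·x^i·y^j·1^k = c·x^i·y^j.
Substituting Z = 1: F(X, Y, 1) = -x**2 - x*y + 2*x - y**2 - 2*y.
Note: deg(f) ≤ deg(F) = 2; strict inequality happens when F is divisible by Z (lost terms).


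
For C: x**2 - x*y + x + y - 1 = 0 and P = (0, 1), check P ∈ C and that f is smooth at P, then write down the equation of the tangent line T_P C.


Tangent line at P: y - 1 = 0.

Step 1: f(0, 1) = 0, so P lies on C.
Step 2: partial derivatives
  f_x(x, y) = 2*x - y + 1, f_y(x, y) = 1 - x.
  f_x(P) = 0, f_y(P) = 1 (gradient nonzero, so P is smooth).
Step 3: tangent line at P: 0·(x − 0) + 1·(y − 1) = 0.
Expanding: y - 1 = 0.


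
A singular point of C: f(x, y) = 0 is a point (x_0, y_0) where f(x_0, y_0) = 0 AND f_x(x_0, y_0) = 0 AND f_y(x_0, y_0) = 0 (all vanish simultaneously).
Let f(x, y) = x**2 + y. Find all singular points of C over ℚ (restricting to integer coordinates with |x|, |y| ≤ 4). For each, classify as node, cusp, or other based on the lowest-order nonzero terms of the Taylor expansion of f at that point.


No singular points in the scanned grid; C is smooth there.

Compute partial derivatives:
  f_x = 2*x.
  f_y = 1.
f_y = 1 is a nonzero constant, so f_y never vanishes: no point (x, y) can satisfy f = f_x = f_y = 0. In particular no (x, y) ∈ {−4, ..., 4}² is singular; the curve is smooth.


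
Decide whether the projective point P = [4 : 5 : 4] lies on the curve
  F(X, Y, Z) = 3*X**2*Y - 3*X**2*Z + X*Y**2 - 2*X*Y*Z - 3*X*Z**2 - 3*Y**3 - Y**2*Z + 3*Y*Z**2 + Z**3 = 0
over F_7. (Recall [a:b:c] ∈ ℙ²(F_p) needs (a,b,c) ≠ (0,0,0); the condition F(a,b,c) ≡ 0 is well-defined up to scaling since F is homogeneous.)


F(4,5,4) ≡ 3 (mod 7); P is NOT on the curve.

Evaluate F(4, 5, 4) term-by-term (mod 7).
  3*X**2*Y ↦ 3·16·5·1 = 240
  -3*X**2*Z ↦ -3·16·1·4 = -192
  X*Y**2 ↦ 1·4·25·1 = 100
  -2*X*Y*Z ↦ -2·4·5·4 = -160
  -3*X*Z**2 ↦ -3·4·1·16 = -192
  -3*Y**3 ↦ -3·1·125·1 = -375
  -Y**2*Z ↦ -1·1·25·4 = -100
  3*Y*Z**2 ↦ 3·1·5·16 = 240
  Z**3 ↦ 1·1·1·64 = 64
Sum: F(4, 5, 4) = (240) + (-192) + (100) + (-160) + (-192) + (-375) + (-100) + (240) + (64) = -375.
Reducing mod 7: -375 ≡ 3 (mod 7).
Since F(a, b, c) ≡ 3 ≠ 0 (mod 7), P does NOT lie on the curve.


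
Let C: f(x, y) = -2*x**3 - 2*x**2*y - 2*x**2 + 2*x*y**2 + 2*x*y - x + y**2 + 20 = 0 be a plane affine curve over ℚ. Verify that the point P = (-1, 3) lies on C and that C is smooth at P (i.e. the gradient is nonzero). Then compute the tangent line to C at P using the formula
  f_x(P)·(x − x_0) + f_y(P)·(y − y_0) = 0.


Tangent line at P: 33*x - 10*y + 63 = 0.

Step 1: f(-1, 3) = 0, so P lies on C.
Step 2: partial derivatives
  f_x(x, y) = -6*x**2 - 4*x*y - 4*x + 2*y**2 + 2*y - 1, f_y(x, y) = -2*x**2 + 4*x*y + 2*x + 2*y.
  f_x(P) = 33, f_y(P) = -10 (gradient nonzero, so P is smooth).
Step 3: tangent line at P: 33·(x − -1) + -10·(y − 3) = 0.
Expanding: 33*x - 10*y + 63 = 0.


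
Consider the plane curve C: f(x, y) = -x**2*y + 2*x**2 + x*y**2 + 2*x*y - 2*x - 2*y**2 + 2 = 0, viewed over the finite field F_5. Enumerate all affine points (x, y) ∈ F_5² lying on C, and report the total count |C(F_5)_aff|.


Affine F_5-points: {(0, 1), (0, 4), (1, 2), (1, 4), (4, 1), (4, 3)}; count = 6.

For each of the 25 pairs (x, y) ∈ F_5², evaluate f(x, y) mod 5. Record the zeros.
  x = 0: [0↦2, 1↦0, 2↦4, 3↦4, 4↦0]  zeros at y ∈ {1, 4}
  x = 1: [0↦2, 1↦2, 2↦0, 3↦1, 4↦0]  zeros at y ∈ {2, 4}
  x = 2: [0↦1, 1↦1, 2↦1, 3↦1, 4↦1]  zeros at y ∈ ∅
  x = 3: [0↦4, 1↦2, 2↦2, 3↦4, 4↦3]  zeros at y ∈ ∅
  x = 4: [0↦1, 1↦0, 2↦3, 3↦0, 4↦1]  zeros at y ∈ {1, 3}
Collecting zeros: affine points = {(0, 1), (0, 4), (1, 2), (1, 4), (4, 1), (4, 3)}.
Total count |C(F_5)_aff| = 6.


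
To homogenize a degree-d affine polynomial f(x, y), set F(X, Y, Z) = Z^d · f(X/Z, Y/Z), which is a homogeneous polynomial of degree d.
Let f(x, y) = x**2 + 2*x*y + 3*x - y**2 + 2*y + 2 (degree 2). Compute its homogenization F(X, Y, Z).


F(X, Y, Z) = X**2 + 2*X*Y + 3*X*Z - Y**2 + 2*Y*Z + 2*Z**2

deg(f) = 2.
Substitute x = X/Z, y = Y/Z into f, then multiply by Z^2.
  monomial 1·x^2·y^0 ↦ 1·X^2·Y^0·Z^0.
  monomial 2·x^1·y^1 ↦ 2·X^1·Y^1·Z^0.
  monomial 3·x^1·y^0 ↦ 3·X^1·Y^0·Z^1.
  monomial -1·x^0·y^2 ↦ -1·X^0·Y^2·Z^0.
  monomial 2·x^0·y^1 ↦ 2·X^0·Y^1·Z^1.
  monomial 2·x^0·y^0 ↦ 2·X^0·Y^0·Z^2.
Collecting: F(X, Y, Z) = X**2 + 2*X*Y + 3*X*Z - Y**2 + 2*Y*Z + 2*Z**2.


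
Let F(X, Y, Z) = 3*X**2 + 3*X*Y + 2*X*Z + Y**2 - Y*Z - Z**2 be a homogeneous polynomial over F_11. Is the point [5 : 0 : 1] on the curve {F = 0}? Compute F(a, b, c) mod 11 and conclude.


F(5,0,1) ≡ 7 (mod 11); P is NOT on the curve.

Evaluate F(5, 0, 1) term-by-term (mod 11).
  3*X**2 ↦ 3·25·1·1 = 75
  3*X*Y ↦ 3·5·0·1 = 0
  2*X*Z ↦ 2·5·1·1 = 10
  Y**2 ↦ 1·1·0·1 = 0
  -Y*Z ↦ -1·1·0·1 = 0
  -Z**2 ↦ -1·1·1·1 = -1
Sum: F(5, 0, 1) = (75) + (0) + (10) + (0) + (0) + (-1) = 84.
Reducing mod 11: 84 ≡ 7 (mod 11).
Since F(a, b, c) ≡ 7 ≠ 0 (mod 11), P does NOT lie on the curve.


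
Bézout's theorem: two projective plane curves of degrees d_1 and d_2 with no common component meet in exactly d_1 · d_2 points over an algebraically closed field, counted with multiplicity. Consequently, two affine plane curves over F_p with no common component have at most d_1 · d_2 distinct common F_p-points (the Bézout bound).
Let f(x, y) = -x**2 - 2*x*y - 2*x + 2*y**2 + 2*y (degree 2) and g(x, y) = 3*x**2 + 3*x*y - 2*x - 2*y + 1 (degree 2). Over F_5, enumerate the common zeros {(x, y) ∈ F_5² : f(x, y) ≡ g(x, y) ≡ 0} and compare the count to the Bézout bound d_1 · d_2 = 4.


Common zeros: {(1, 3)}; count = 1; Bézout bound = 4.

deg(f) = 2, deg(g) = 2, so Bézout bound = 4.
Scan x ∈ F_5. For each x, list the y ∈ F_5 with f(x, y) ≡ 0 and those with g(x, y) ≡ 0 (mod 5); the common zeros in that column are the intersection.
  x = 0: f ≡ 0 at y ∈ {0, 4}; g ≡ 0 at y ∈ {3}; common: ∅.
  x = 1: f ≡ 0 at y ∈ {2, 3}; g ≡ 0 at y ∈ {3}; common: {3}.
  x = 2: f ≡ 0 at y ∈ ∅; g ≡ 0 at y ∈ {4}; common: ∅.
  x = 3: f ≡ 0 at y ∈ {0, 2}; g ≡ 0 at y ∈ {4}; common: ∅.
  x = 4: f ≡ 0 at y ∈ ∅; g ≡ 0 at y ∈ ∅; common: ∅.
Collecting: common zeros = {(1, 3)}, so the count is 1.
Comparison with the Bézout bound: 1 ≤ 4 = deg(f)·deg(g), as expected for curves with no common component (the affine F_5-count falls short of the bound because intersections may lie at infinity, over extension fields, or carry multiplicity).


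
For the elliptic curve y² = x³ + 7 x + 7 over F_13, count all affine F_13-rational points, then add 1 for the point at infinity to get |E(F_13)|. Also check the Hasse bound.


Affine points = {(2, 4), (2, 9), (3, 4), (3, 9), (7, 3), (7, 10), (8, 4), (8, 9), (12, 5), (12, 8)}; affine count = 10; |E(F_13)| = 11.

Discriminant check: Δ ∝ 4a³ + 27b² = 4·7³ + 27·7² = 4·343 + 27·49 ≡ 4 (mod 13). Nonzero ⇒ E is nonsingular.
For each x ∈ F_13, compute rhs = x³ + 7·x + 7 mod 13, then count y ∈ F_13 with y² ≡ rhs.
  x = 0: rhs = 7, matching y values: none (0 points).
  x = 1: rhs = 2, matching y values: none (0 points).
  x = 2: rhs = 3, matching y values: 4, 9 (2 points).
  x = 3: rhs = 3, matching y values: 4, 9 (2 points).
  x = 4: rhs = 8, matching y values: none (0 points).
  x = 5: rhs = 11, matching y values: none (0 points).
  x = 6: rhs = 5, matching y values: none (0 points).
  x = 7: rhs = 9, matching y values: 3, 10 (2 points).
  x = 8: rhs = 3, matching y values: 4, 9 (2 points).
  x = 9: rhs = 6, matching y values: none (0 points).
  x = 10: rhs = 11, matching y values: none (0 points).
  x = 11: rhs = 11, matching y values: none (0 points).
  x = 12: rhs = 12, matching y values: 5, 8 (2 points).
Total affine count: 10.
Full point count |E(F_13)| = 10 + 1 = 11.
Hasse bound: |11 − (13+1)| = |-3| = 3 ≤ 2√13 ≈ 7.2111 ✓.


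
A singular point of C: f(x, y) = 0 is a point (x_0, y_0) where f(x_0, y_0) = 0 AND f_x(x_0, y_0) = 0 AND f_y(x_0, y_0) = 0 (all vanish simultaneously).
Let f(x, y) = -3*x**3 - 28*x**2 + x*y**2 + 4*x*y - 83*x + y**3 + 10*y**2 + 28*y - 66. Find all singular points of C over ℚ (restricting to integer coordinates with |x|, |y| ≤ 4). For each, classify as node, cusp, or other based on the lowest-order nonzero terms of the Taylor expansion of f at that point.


Singular points: {(-3, -2)}; classification: node.

Compute partial derivatives:
  f_x = -9*x**2 - 56*x + y**2 + 4*y - 83.
  f_y = 2*x*y + 4*x + 3*y**2 + 20*y + 28.
Scan x_0 ∈ {−4, ..., 4}. For each x_0, f_y(x_0, y) is a polynomial in y; find its integer roots y ∈ {−4, ..., 4}, then test f_x and f at those candidates.
  x = -4: f_y(-4, y) = 3*y**2 + 12*y + 12; vanishes at y ∈ {-2}. (-4, -2): f_x = -7 ≠ 0.
  x = -3: f_y(-3, y) = 3*y**2 + 14*y + 16; vanishes at y ∈ {-2}. (-3, -2): f_x = 0, f = 0 — SINGULAR.
  x = -2: f_y(-2, y) = 3*y**2 + 16*y + 20; vanishes at y ∈ {-2}. (-2, -2): f_x = -11 ≠ 0.
  x = -1: f_y(-1, y) = 3*y**2 + 18*y + 24; vanishes at y ∈ {-4, -2}. (-1, -4): f_x = -36 ≠ 0; (-1, -2): f_x = -40 ≠ 0.
  x = 0: f_y(0, y) = 3*y**2 + 20*y + 28; vanishes at y ∈ {-2}. (0, -2): f_x = -87 ≠ 0.
  x = 1: f_y(1, y) = 3*y**2 + 22*y + 32; vanishes at y ∈ {-2}. (1, -2): f_x = -152 ≠ 0.
  x = 2: f_y(2, y) = 3*y**2 + 24*y + 36; vanishes at y ∈ {-2}. (2, -2): f_x = -235 ≠ 0.
  x = 3: f_y(3, y) = 3*y**2 + 26*y + 40; vanishes at y ∈ {-2}. (3, -2): f_x = -336 ≠ 0.
  x = 4: f_y(4, y) = 3*y**2 + 28*y + 44; vanishes at y ∈ {-2}. (4, -2): f_x = -455 ≠ 0.
Only singular point on the grid: (-3, -2).
Classify: substitute x = -3 + u, y = -2 + v and expand: f = -3*u**3 - u**2 + u*v**2 + v**3 + v**2.
No constant or linear terms (consistent with a singular point). Quadratic part: -u**2 + v**2. Cubic part: -3*u**3 + u*v**2 + v**3.
The quadratic part v**2 - u**2 = (v − u)(v + u) splits into two distinct linear factors, so there are two distinct tangent lines y − -2 = ±(x − -3) — this is a node (ordinary double point).
Classification: node.


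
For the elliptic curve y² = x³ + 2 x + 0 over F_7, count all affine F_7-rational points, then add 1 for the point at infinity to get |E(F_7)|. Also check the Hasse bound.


Affine points = {(0, 0), (4, 3), (4, 4), (5, 3), (5, 4), (6, 2), (6, 5)}; affine count = 7; |E(F_7)| = 8.

Discriminant check: Δ ∝ 4a³ + 27b² = 4·2³ + 27·0² = 4·8 + 27·0 ≡ 4 (mod 7). Nonzero ⇒ E is nonsingular.
For each x ∈ F_7, compute rhs = x³ + 2·x + 0 mod 7, then count y ∈ F_7 with y² ≡ rhs.
  x = 0: rhs = 0, matching y values: 0 (1 points).
  x = 1: rhs = 3, matching y values: none (0 points).
  x = 2: rhs = 5, matching y values: none (0 points).
  x = 3: rhs = 5, matching y values: none (0 points).
  x = 4: rhs = 2, matching y values: 3, 4 (2 points).
  x = 5: rhs = 2, matching y values: 3, 4 (2 points).
  x = 6: rhs = 4, matching y values: 2, 5 (2 points).
Total affine count: 7.
Full point count |E(F_7)| = 7 + 1 = 8.
Hasse bound: |8 − (7+1)| = |0| = 0 ≤ 2√7 ≈ 5.2915 ✓.


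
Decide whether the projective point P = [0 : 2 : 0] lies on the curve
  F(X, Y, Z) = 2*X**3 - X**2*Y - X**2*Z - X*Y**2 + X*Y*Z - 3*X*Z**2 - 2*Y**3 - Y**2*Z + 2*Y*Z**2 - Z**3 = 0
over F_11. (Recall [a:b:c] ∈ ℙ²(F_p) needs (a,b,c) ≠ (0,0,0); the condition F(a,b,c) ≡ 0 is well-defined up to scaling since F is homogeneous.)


F(0,2,0) ≡ 6 (mod 11); P is NOT on the curve.

Evaluate F(0, 2, 0) term-by-term (mod 11).
  2*X**3 ↦ 2·0·1·1 = 0
  -X**2*Y ↦ -1·0·2·1 = 0
  -X**2*Z ↦ -1·0·1·0 = 0
  -X*Y**2 ↦ -1·0·4·1 = 0
  X*Y*Z ↦ 1·0·2·0 = 0
  -3*X*Z**2 ↦ -3·0·1·0 = 0
  -2*Y**3 ↦ -2·1·8·1 = -16
  -Y**2*Z ↦ -1·1·4·0 = 0
  2*Y*Z**2 ↦ 2·1·2·0 = 0
  -Z**3 ↦ -1·1·1·0 = 0
Sum: F(0, 2, 0) = (0) + (0) + (0) + (0) + (0) + (0) + (-16) + (0) + (0) + (0) = -16.
Reducing mod 11: -16 ≡ 6 (mod 11).
Since F(a, b, c) ≡ 6 ≠ 0 (mod 11), P does NOT lie on the curve.


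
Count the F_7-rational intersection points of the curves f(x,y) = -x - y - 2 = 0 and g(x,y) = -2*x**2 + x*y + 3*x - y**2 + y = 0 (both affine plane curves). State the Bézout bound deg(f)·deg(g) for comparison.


Common zeros: {(1, 4), (5, 0)}; count = 2; Bézout bound = 2.

deg(f) = 1, deg(g) = 2, so Bézout bound = 2.
Scan x ∈ F_7. For each x, list the y ∈ F_7 with f(x, y) ≡ 0 and those with g(x, y) ≡ 0 (mod 7); the common zeros in that column are the intersection.
  x = 0: f ≡ 0 at y ∈ {5}; g ≡ 0 at y ∈ {0, 1}; common: ∅.
  x = 1: f ≡ 0 at y ∈ {4}; g ≡ 0 at y ∈ {4, 5}; common: {4}.
  x = 2: f ≡ 0 at y ∈ {3}; g ≡ 0 at y ∈ {1, 2}; common: ∅.
  x = 3: f ≡ 0 at y ∈ {2}; g ≡ 0 at y ∈ {5, 6}; common: ∅.
  x = 4: f ≡ 0 at y ∈ {1}; g ≡ 0 at y ∈ {2, 3}; common: ∅.
  x = 5: f ≡ 0 at y ∈ {0}; g ≡ 0 at y ∈ {0, 6}; common: {0}.
  x = 6: f ≡ 0 at y ∈ {6}; g ≡ 0 at y ∈ {3, 4}; common: ∅.
Collecting: common zeros = {(1, 4), (5, 0)}, so the count is 2.
Comparison with the Bézout bound: 2 ≤ 2 = deg(f)·deg(g), as expected for curves with no common component (the bound is attained).


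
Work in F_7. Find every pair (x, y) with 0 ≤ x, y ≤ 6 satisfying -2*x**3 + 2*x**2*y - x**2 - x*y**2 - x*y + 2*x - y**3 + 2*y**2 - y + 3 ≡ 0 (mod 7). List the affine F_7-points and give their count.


Affine F_7-points: {(0, 5), (0, 6), (1, 5), (3, 1), (4, 0), (4, 6), (5, 6)}; count = 7.

For each of the 49 pairs (x, y) ∈ F_7², evaluate f(x, y) mod 7. Record the zeros.
  x = 0: [0↦3, 1↦3, 2↦1, 3↦5, 4↦2, 5↦0, 6↦0]  zeros at y ∈ {5, 6}
  x = 1: [0↦2, 1↦2, 2↦5, 3↦5, 4↦3, 5↦0, 6↦4]  zeros at y ∈ {5}
  x = 2: [0↦1, 1↦5, 2↦3, 3↦3, 4↦6, 5↦6, 6↦4]  zeros at y ∈ ∅
  x = 3: [0↦2, 1↦0, 2↦4, 3↦1, 4↦6, 5↦6, 6↦2]  zeros at y ∈ {1}
  x = 4: [0↦0, 1↦3, 2↦3, 3↦1, 4↦5, 5↦2, 6↦0]  zeros at y ∈ {0, 6}
  x = 5: [0↦4, 1↦2, 2↦2, 3↦5, 4↦5, 5↦3, 6↦0]  zeros at y ∈ {6}
  x = 6: [0↦2, 1↦6, 2↦3, 3↦1, 4↦1, 5↦4, 6↦4]  zeros at y ∈ ∅
Collecting zeros: affine points = {(0, 5), (0, 6), (1, 5), (3, 1), (4, 0), (4, 6), (5, 6)}.
Total count |C(F_7)_aff| = 7.


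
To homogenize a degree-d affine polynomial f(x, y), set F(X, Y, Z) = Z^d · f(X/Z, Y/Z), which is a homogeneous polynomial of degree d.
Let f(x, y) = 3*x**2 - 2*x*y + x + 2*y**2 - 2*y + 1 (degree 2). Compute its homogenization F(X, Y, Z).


F(X, Y, Z) = 3*X**2 - 2*X*Y + X*Z + 2*Y**2 - 2*Y*Z + Z**2

deg(f) = 2.
Substitute x = X/Z, y = Y/Z into f, then multiply by Z^2.
  monomial 3·x^2·y^0 ↦ 3·X^2·Y^0·Z^0.
  monomial -2·x^1·y^1 ↦ -2·X^1·Y^1·Z^0.
  monomial 1·x^1·y^0 ↦ 1·X^1·Y^0·Z^1.
  monomial 2·x^0·y^2 ↦ 2·X^0·Y^2·Z^0.
  monomial -2·x^0·y^1 ↦ -2·X^0·Y^1·Z^1.
  monomial 1·x^0·y^0 ↦ 1·X^0·Y^0·Z^2.
Collecting: F(X, Y, Z) = 3*X**2 - 2*X*Y + X*Z + 2*Y**2 - 2*Y*Z + Z**2.


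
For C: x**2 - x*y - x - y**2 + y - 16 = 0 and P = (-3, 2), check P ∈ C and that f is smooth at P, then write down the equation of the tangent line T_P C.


Tangent line at P: -9*x - 27 = 0.

Step 1: f(-3, 2) = 0, so P lies on C.
Step 2: partial derivatives
  f_x(x, y) = 2*x - y - 1, f_y(x, y) = -x - 2*y + 1.
  f_x(P) = -9, f_y(P) = 0 (gradient nonzero, so P is smooth).
Step 3: tangent line at P: -9·(x − -3) + 0·(y − 2) = 0.
Expanding: -9*x - 27 = 0.
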